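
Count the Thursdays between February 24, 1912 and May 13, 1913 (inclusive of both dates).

February 24, 1912 is a Saturday.
From February 24, 1912 to May 13, 1913 is 445 days inclusive.
445 = 7 × 63 + 4, so there are 63 full weeks plus 4 extra days.
Each full week contributes one Thursday: 63 so far.
The 4 extra days are Sat, Sun, Mon, Tue — none qualify.
Total: 63 + 0 = 63.

63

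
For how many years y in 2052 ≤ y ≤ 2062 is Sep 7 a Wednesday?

1

Day of week of September 7 in each year:
2052: Sat, 2053: Sun, 2054: Mon, 2055: Tue, 2056: Thu, 2057: Fri, 2058: Sat, 2059: Sun, 2060: Tue, 2061: Wed ✓, 2062: Thu
Wednesdays: 2061.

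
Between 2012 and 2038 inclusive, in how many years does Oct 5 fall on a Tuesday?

4

Day of week of October 5 in each year:
2012: Fri, 2013: Sat, 2014: Sun, 2015: Mon, 2016: Wed, 2017: Thu, 2018: Fri, 2019: Sat, 2020: Mon, 2021: Tue ✓, 2022: Wed, 2023: Thu, 2024: Sat, 2025: Sun, 2026: Mon, 2027: Tue ✓, 2028: Thu, 2029: Fri, 2030: Sat, 2031: Sun, 2032: Tue ✓, 2033: Wed, 2034: Thu, 2035: Fri, 2036: Sun, 2037: Mon, 2038: Tue ✓
Tuesdays: 2021, 2027, 2032, 2038.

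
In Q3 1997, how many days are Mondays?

1 July 1997 is a Tuesday.
The range spans 92 days (inclusive of both endpoints).
92 = 7 × 13 + 1, so there are 13 full weeks plus 1 extra day.
Each full week contributes one Monday: 13 so far.
The 1 extra day is Tue — none qualify.
Total: 13 + 0 = 13.

13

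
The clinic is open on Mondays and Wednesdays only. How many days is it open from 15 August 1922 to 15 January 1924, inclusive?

148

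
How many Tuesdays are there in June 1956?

4

Jun 1, 1956 is a Friday.
That's 30 days from start to end, counting both.
30 = 7 × 4 + 2, so there are 4 full weeks plus 2 extra days.
Each full week contributes one Tuesday: 4 so far.
The 2 extra days are Fri, Sat — none qualify.
Total: 4 + 0 = 4.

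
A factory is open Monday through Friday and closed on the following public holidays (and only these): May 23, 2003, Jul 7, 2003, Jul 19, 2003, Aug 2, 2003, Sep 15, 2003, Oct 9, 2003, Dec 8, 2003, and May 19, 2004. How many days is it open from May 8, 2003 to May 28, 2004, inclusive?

May 8, 2003 is a Thursday.
From May 8, 2003 to May 28, 2004 is 387 days inclusive.
387 = 7 × 55 + 2, so there are 55 full weeks plus 2 extra days.
Each full week contributes 5 weekdays (Mon–Fri): 55 × 5 = 275.
The 2 extra days are Thu, Fri — 2 of them qualify.
Total: 275 + 2 = 277.
Holidays: May 23, 2003 (Fri); Jul 7, 2003 (Mon); Jul 19, 2003 (Sat); Aug 2, 2003 (Sat); Sep 15, 2003 (Mon); Oct 9, 2003 (Thu); Dec 8, 2003 (Mon); May 19, 2004 (Wed).
6 of the 8 holidays fall on weekdays; the rest are weekends and were already excluded.
Business days: 277 − 6 = 271.

271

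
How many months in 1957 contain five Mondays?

4

A month has five Mondays exactly when Monday falls within its first (length − 28) days.
Jan: 31 days, starts Tue → 5 of Tue, Wed, Thu
Feb: 28 days, starts Fri → 5 of (none)
Mar: 31 days, starts Fri → 5 of Fri, Sat, Sun
Apr: 30 days, starts Mon → 5 of Mon, Tue ✓
May: 31 days, starts Wed → 5 of Wed, Thu, Fri
Jun: 30 days, starts Sat → 5 of Sat, Sun
Jul: 31 days, starts Mon → 5 of Mon, Tue, Wed ✓
Aug: 31 days, starts Thu → 5 of Thu, Fri, Sat
Sep: 30 days, starts Sun → 5 of Sun, Mon ✓
Oct: 31 days, starts Tue → 5 of Tue, Wed, Thu
Nov: 30 days, starts Fri → 5 of Fri, Sat
Dec: 31 days, starts Sun → 5 of Sun, Mon, Tue ✓
Months with five Mondays: Apr, Jul, Sep, Dec.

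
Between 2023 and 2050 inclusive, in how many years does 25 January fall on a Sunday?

Day of week of January 25 in each year:
2023: Wed, 2024: Thu, 2025: Sat, 2026: Sun ✓, 2027: Mon, 2028: Tue, 2029: Thu, 2030: Fri, 2031: Sat, 2032: Sun ✓, 2033: Tue, 2034: Wed, 2035: Thu, 2036: Fri, 2037: Sun ✓, 2038: Mon, 2039: Tue, 2040: Wed, 2041: Fri, 2042: Sat, 2043: Sun ✓, 2044: Mon, 2045: Wed, 2046: Thu, 2047: Fri, 2048: Sat, 2049: Mon, 2050: Tue
Sundays: 2026, 2032, 2037, 2043.

4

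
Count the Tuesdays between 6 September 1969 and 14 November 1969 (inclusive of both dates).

6 September 1969 is a Saturday.
That's 70 days from start to end, counting both.
70 = 7 × 10, so the span is exactly 10 full weeks.
Each full week contributes one Tuesday: 10 so far.
Total: 10.

10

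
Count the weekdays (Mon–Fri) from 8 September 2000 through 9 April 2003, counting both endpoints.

674

8 September 2000 is a Friday.
The range spans 944 days (inclusive of both endpoints).
944 = 7 × 134 + 6, so there are 134 full weeks plus 6 extra days.
Each full week contributes 5 weekdays (Mon–Fri): 134 × 5 = 670.
The 6 extra days are Friday, Saturday, Sunday, Monday, Tuesday, Wednesday — 4 of them qualify.
Total: 670 + 4 = 674.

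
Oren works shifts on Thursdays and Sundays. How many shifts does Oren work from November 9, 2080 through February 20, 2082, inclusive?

134

November 9, 2080 is a Saturday.
That's 469 days from start to end, counting both.
469 = 7 × 67, so the span is exactly 67 full weeks.
Each full week contributes 2 days from the set (Thu, Sun): 67 × 2 = 134.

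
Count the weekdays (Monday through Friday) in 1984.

261

January 1, 1984 is a Sunday.
That's 366 days from start to end, counting both.
366 = 7 × 52 + 2, so there are 52 full weeks plus 2 extra days.
Each full week contributes 5 weekdays (Mon–Fri): 52 × 5 = 260.
The 2 extra days are Sunday, Monday — 1 of them qualifies.
Total: 260 + 1 = 261.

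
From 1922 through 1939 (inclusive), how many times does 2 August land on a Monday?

2

Day of week of August 2 in each year:
1922: Wed, 1923: Thu, 1924: Sat, 1925: Sun, 1926: Mon ✓, 1927: Tue, 1928: Thu, 1929: Fri, 1930: Sat, 1931: Sun, 1932: Tue, 1933: Wed, 1934: Thu, 1935: Fri, 1936: Sun, 1937: Mon ✓, 1938: Tue, 1939: Wed
Mondays: 1926, 1937.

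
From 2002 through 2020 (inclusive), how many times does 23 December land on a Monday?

3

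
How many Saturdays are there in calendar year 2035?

52

2035-01-01 is a Monday.
The range spans 365 days (inclusive of both endpoints).
365 = 7 × 52 + 1, so there are 52 full weeks plus 1 extra day.
Each full week contributes one Saturday: 52 so far.
The 1 extra day is Monday — none qualify.
Total: 52 + 0 = 52.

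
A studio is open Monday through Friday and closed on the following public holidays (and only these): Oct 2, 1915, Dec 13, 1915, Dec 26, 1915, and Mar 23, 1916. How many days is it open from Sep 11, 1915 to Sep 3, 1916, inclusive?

Sep 11, 1915 is a Saturday.
The range spans 359 days (inclusive of both endpoints).
359 = 7 × 51 + 2, so there are 51 full weeks plus 2 extra days.
Each full week contributes 5 weekdays (Mon–Fri): 51 × 5 = 255.
The 2 extra days are Saturday, Sunday — none qualify.
Total: 255 + 0 = 255.
Holidays: Oct 2, 1915 (Sat); Dec 13, 1915 (Mon); Dec 26, 1915 (Sun); Mar 23, 1916 (Thu).
2 of the 4 holidays fall on weekdays; the rest are weekends and were already excluded.
Business days: 255 − 2 = 253.

253 working days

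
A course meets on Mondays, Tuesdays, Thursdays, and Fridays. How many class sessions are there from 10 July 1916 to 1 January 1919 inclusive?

10 July 1916 is a Monday.
From 10 July 1916 to 1 January 1919 is 906 days inclusive.
906 = 7 × 129 + 3, so there are 129 full weeks plus 3 extra days.
Each full week contributes 4 days from the set (Mon, Tue, Thu, Fri): 129 × 4 = 516.
The 3 extra days are Monday, Tuesday, Wednesday — 2 of them qualify.
Total: 516 + 2 = 518.

518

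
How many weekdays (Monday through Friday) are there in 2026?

1 January 2026 is a Thursday.
From 1 January 2026 to 31 December 2026 is 365 days inclusive.
365 = 7 × 52 + 1, so there are 52 full weeks plus 1 extra day.
Each full week contributes 5 weekdays (Mon–Fri): 52 × 5 = 260.
The 1 extra day is Thursday — 1 of them qualifies.
Total: 260 + 1 = 261.

261 weekdays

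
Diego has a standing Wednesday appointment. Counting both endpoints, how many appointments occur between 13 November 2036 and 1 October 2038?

98

13 November 2036 is a Thursday.
The range spans 688 days (inclusive of both endpoints).
688 = 7 × 98 + 2, so there are 98 full weeks plus 2 extra days.
Each full week contributes one Wednesday: 98 so far.
The 2 extra days are Thursday, Friday — none qualify.
Total: 98 + 0 = 98.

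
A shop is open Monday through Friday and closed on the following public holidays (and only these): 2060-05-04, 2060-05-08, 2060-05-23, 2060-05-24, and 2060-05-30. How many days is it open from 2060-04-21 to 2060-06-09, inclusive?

34 working days

2060-04-21 is a Wednesday.
From 2060-04-21 to 2060-06-09 is 50 days inclusive.
50 = 7 × 7 + 1, so there are 7 full weeks plus 1 extra day.
Each full week contributes 5 weekdays (Mon–Fri): 7 × 5 = 35.
The 1 extra day is Wed — 1 of them qualifies.
Total: 35 + 1 = 36.
Holidays: 2060-05-04 (Tue); 2060-05-08 (Sat); 2060-05-23 (Sun); 2060-05-24 (Mon); 2060-05-30 (Sun).
2 of the 5 holidays fall on weekdays; the rest are weekends and were already excluded.
Business days: 36 − 2 = 34.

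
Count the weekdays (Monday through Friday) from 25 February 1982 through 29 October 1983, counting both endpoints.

25 February 1982 is a Thursday.
That's 612 days from start to end, counting both.
612 = 7 × 87 + 3, so there are 87 full weeks plus 3 extra days.
Each full week contributes 5 weekdays (Mon–Fri): 87 × 5 = 435.
The 3 extra days are Thursday, Friday, Saturday — 2 of them qualify.
Total: 435 + 2 = 437.

437 weekdays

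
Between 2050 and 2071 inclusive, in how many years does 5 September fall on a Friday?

4

Day of week of September 5 in each year:
2050: Mon, 2051: Tue, 2052: Thu, 2053: Fri ✓, 2054: Sat, 2055: Sun, 2056: Tue, 2057: Wed, 2058: Thu, 2059: Fri ✓, 2060: Sun, 2061: Mon, 2062: Tue, 2063: Wed, 2064: Fri ✓, 2065: Sat, 2066: Sun, 2067: Mon, 2068: Wed, 2069: Thu, 2070: Fri ✓, 2071: Sat
Fridays: 2053, 2059, 2064, 2070.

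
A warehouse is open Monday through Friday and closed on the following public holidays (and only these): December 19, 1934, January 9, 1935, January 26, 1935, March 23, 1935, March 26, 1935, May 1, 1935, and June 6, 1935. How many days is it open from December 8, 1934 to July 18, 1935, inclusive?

154 business days

December 8, 1934 is a Saturday.
That's 223 days from start to end, counting both.
223 = 7 × 31 + 6, so there are 31 full weeks plus 6 extra days.
Each full week contributes 5 weekdays (Mon–Fri): 31 × 5 = 155.
The 6 extra days are Sat, Sun, Mon, Tue, Wed, Thu — 4 of them qualify.
Total: 155 + 4 = 159.
Holidays: December 19, 1934 (Wed); January 9, 1935 (Wed); January 26, 1935 (Sat); March 23, 1935 (Sat); March 26, 1935 (Tue); May 1, 1935 (Wed); June 6, 1935 (Thu).
5 of the 7 holidays fall on weekdays; the rest are weekends and were already excluded.
Business days: 159 − 5 = 154.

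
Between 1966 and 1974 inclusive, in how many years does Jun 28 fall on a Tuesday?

1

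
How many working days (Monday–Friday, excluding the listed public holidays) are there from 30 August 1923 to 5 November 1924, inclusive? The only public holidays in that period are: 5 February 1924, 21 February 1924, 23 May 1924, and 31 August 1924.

307 working days

30 August 1923 is a Thursday.
That's 434 days from start to end, counting both.
434 = 7 × 62, so the span is exactly 62 full weeks.
Each full week contributes 5 weekdays (Mon–Fri): 62 × 5 = 310.
Total: 310.
Holidays: 5 February 1924 (Tue); 21 February 1924 (Thu); 23 May 1924 (Fri); 31 August 1924 (Sun).
3 of the 4 holidays fall on weekdays; the rest are weekends and were already excluded.
Business days: 310 − 3 = 307.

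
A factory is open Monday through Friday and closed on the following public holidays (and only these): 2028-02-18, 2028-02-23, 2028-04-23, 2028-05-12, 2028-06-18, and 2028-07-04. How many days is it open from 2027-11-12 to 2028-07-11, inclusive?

2027-11-12 is a Friday.
That's 243 days from start to end, counting both.
243 = 7 × 34 + 5, so there are 34 full weeks plus 5 extra days.
Each full week contributes 5 weekdays (Mon–Fri): 34 × 5 = 170.
The 5 extra days are Friday, Saturday, Sunday, Monday, Tuesday — 3 of them qualify.
Total: 170 + 3 = 173.
Holidays: 2028-02-18 (Fri); 2028-02-23 (Wed); 2028-04-23 (Sun); 2028-05-12 (Fri); 2028-06-18 (Sun); 2028-07-04 (Tue).
4 of the 6 holidays fall on weekdays; the rest are weekends and were already excluded.
Business days: 173 − 4 = 169.

169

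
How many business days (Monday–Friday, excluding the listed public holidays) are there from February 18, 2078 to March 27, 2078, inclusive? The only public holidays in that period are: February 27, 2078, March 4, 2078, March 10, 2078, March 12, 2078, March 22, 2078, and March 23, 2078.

22

February 18, 2078 is a Friday.
The range spans 38 days (inclusive of both endpoints).
38 = 7 × 5 + 3, so there are 5 full weeks plus 3 extra days.
Each full week contributes 5 weekdays (Mon–Fri): 5 × 5 = 25.
The 3 extra days are Friday, Saturday, Sunday — 1 of them qualifies.
Total: 25 + 1 = 26.
Holidays: February 27, 2078 (Sun); March 4, 2078 (Fri); March 10, 2078 (Thu); March 12, 2078 (Sat); March 22, 2078 (Tue); March 23, 2078 (Wed).
4 of the 6 holidays fall on weekdays; the rest are weekends and were already excluded.
Business days: 26 − 4 = 22.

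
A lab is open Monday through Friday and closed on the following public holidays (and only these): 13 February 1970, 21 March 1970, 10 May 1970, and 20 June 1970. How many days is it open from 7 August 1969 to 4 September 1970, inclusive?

281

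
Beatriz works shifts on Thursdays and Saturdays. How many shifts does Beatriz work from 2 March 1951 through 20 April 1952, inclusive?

119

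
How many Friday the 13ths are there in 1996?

The 13th falls on a Friday when the month's 13th has weekday Fri.
Jan 13 is Sat; Feb 13 is Tue; Mar 13 is Wed; Apr 13 is Sat; May 13 is Mon; Jun 13 is Thu; Jul 13 is Sat; Aug 13 is Tue; Sep 13 is Fri ✓; Oct 13 is Sun; Nov 13 is Wed; Dec 13 is Fri ✓.
Friday the 13ths: Sep, Dec.

2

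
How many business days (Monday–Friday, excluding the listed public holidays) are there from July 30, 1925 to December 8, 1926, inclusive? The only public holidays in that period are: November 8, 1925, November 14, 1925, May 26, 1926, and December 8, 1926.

July 30, 1925 is a Thursday.
The range spans 497 days (inclusive of both endpoints).
497 = 7 × 71, so the span is exactly 71 full weeks.
Each full week contributes 5 weekdays (Mon–Fri): 71 × 5 = 355.
Total: 355.
Holidays: November 8, 1925 (Sun); November 14, 1925 (Sat); May 26, 1926 (Wed); December 8, 1926 (Wed).
2 of the 4 holidays fall on weekdays; the rest are weekends and were already excluded.
Business days: 355 − 2 = 353.

353 business days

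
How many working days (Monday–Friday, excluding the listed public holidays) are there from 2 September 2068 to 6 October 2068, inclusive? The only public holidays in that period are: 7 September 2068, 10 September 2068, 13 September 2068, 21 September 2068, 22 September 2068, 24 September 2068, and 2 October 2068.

19

2 September 2068 is a Sunday.
That's 35 days from start to end, counting both.
35 = 7 × 5, so the span is exactly 5 full weeks.
Each full week contributes 5 weekdays (Mon–Fri): 5 × 5 = 25.
Holidays: 7 September 2068 (Fri); 10 September 2068 (Mon); 13 September 2068 (Thu); 21 September 2068 (Fri); 22 September 2068 (Sat); 24 September 2068 (Mon); 2 October 2068 (Tue).
6 of the 7 holidays fall on weekdays; the rest are weekends and were already excluded.
Business days: 25 − 6 = 19.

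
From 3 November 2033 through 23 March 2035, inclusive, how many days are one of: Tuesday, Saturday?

144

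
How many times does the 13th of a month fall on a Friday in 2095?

1

The 13th falls on a Friday when the month's 13th has weekday Fri.
Jan 13 is Thu; Feb 13 is Sun; Mar 13 is Sun; Apr 13 is Wed; May 13 is Fri ✓; Jun 13 is Mon; Jul 13 is Wed; Aug 13 is Sat; Sep 13 is Tue; Oct 13 is Thu; Nov 13 is Sun; Dec 13 is Tue.
Friday the 13ths: May.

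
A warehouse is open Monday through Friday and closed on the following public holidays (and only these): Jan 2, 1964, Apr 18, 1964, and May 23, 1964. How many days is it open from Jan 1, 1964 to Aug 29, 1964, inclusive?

Jan 1, 1964 is a Wednesday.
From Jan 1, 1964 to Aug 29, 1964 is 242 days inclusive.
242 = 7 × 34 + 4, so there are 34 full weeks plus 4 extra days.
Each full week contributes 5 weekdays (Mon–Fri): 34 × 5 = 170.
The 4 extra days are Wednesday, Thursday, Friday, Saturday — 3 of them qualify.
Total: 170 + 3 = 173.
Holidays: Jan 2, 1964 (Thu); Apr 18, 1964 (Sat); May 23, 1964 (Sat).
1 of the 3 holidays fall on weekdays; the rest are weekends and were already excluded.
Business days: 173 − 1 = 172.

172 business days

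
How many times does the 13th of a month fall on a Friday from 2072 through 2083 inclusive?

20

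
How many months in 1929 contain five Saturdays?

A month has five Saturdays exactly when Saturday falls within its first (length − 28) days.
Jan: 31 days, starts Tue → 5 of Tue, Wed, Thu
Feb: 28 days, starts Fri → 5 of (none)
Mar: 31 days, starts Fri → 5 of Fri, Sat, Sun ✓
Apr: 30 days, starts Mon → 5 of Mon, Tue
May: 31 days, starts Wed → 5 of Wed, Thu, Fri
Jun: 30 days, starts Sat → 5 of Sat, Sun ✓
Jul: 31 days, starts Mon → 5 of Mon, Tue, Wed
Aug: 31 days, starts Thu → 5 of Thu, Fri, Sat ✓
Sep: 30 days, starts Sun → 5 of Sun, Mon
Oct: 31 days, starts Tue → 5 of Tue, Wed, Thu
Nov: 30 days, starts Fri → 5 of Fri, Sat ✓
Dec: 31 days, starts Sun → 5 of Sun, Mon, Tue
Months with five Saturdays: Mar, Jun, Aug, Nov.

4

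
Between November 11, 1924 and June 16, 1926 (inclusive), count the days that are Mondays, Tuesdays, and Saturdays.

November 11, 1924 is a Tuesday.
From November 11, 1924 to June 16, 1926 is 583 days inclusive.
583 = 7 × 83 + 2, so there are 83 full weeks plus 2 extra days.
Each full week contributes 3 days from the set (Mon, Tue, Sat): 83 × 3 = 249.
The 2 extra days are Tuesday, Wednesday — 1 of them qualifies.
Total: 249 + 1 = 250.

250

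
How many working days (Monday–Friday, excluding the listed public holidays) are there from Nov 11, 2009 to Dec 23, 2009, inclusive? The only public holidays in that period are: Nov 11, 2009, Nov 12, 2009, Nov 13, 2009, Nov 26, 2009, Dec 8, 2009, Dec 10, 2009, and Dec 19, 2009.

25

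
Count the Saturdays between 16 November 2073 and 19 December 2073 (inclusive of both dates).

5

16 November 2073 is a Thursday.
That's 34 days from start to end, counting both.
34 = 7 × 4 + 6, so there are 4 full weeks plus 6 extra days.
Each full week contributes one Saturday: 4 so far.
The 6 extra days are Thursday, Friday, Saturday, Sunday, Monday, Tuesday — 1 of them qualifies.
Total: 4 + 1 = 5.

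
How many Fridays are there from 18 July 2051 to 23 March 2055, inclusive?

18 July 2051 is a Tuesday.
From 18 July 2051 to 23 March 2055 is 1345 days inclusive.
1345 = 7 × 192 + 1, so there are 192 full weeks plus 1 extra day.
Each full week contributes one Friday: 192 so far.
The 1 extra day is Tuesday — none qualify.
Total: 192 + 0 = 192.

192 Fridays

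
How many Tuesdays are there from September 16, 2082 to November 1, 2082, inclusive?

September 16, 2082 is a Wednesday.
That's 47 days from start to end, counting both.
47 = 7 × 6 + 5, so there are 6 full weeks plus 5 extra days.
Each full week contributes one Tuesday: 6 so far.
The 5 extra days are Wed, Thu, Fri, Sat, Sun — none qualify.
Total: 6 + 0 = 6.

6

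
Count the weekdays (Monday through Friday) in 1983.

260 weekdays

1983-01-01 is a Saturday.
That's 365 days from start to end, counting both.
365 = 7 × 52 + 1, so there are 52 full weeks plus 1 extra day.
Each full week contributes 5 weekdays (Mon–Fri): 52 × 5 = 260.
The 1 extra day is Saturday — none qualify.
Total: 260 + 0 = 260.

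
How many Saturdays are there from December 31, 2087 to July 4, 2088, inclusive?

27 Saturdays

December 31, 2087 is a Wednesday.
From December 31, 2087 to July 4, 2088 is 187 days inclusive.
187 = 7 × 26 + 5, so there are 26 full weeks plus 5 extra days.
Each full week contributes one Saturday: 26 so far.
The 5 extra days are Wed, Thu, Fri, Sat, Sun — 1 of them qualifies.
Total: 26 + 1 = 27.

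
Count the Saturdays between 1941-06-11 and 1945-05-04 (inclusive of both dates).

1941-06-11 is a Wednesday.
That's 1424 days from start to end, counting both.
1424 = 7 × 203 + 3, so there are 203 full weeks plus 3 extra days.
Each full week contributes one Saturday: 203 so far.
The 3 extra days are Wednesday, Thursday, Friday — none qualify.
Total: 203 + 0 = 203.

203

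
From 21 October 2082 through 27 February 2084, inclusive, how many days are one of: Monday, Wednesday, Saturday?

212

21 October 2082 is a Wednesday.
That's 495 days from start to end, counting both.
495 = 7 × 70 + 5, so there are 70 full weeks plus 5 extra days.
Each full week contributes 3 days from the set (Mon, Wed, Sat): 70 × 3 = 210.
The 5 extra days are Wednesday, Thursday, Friday, Saturday, Sunday — 2 of them qualify.
Total: 210 + 2 = 212.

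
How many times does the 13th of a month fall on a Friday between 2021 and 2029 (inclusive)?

Friday-the-13ths by year:
2021: Aug
2022: May
2023: Jan, Oct
2024: Sep, Dec
2025: Jun
2026: Feb, Mar, Nov
2027: Aug
2028: Oct
2029: Apr, Jul

14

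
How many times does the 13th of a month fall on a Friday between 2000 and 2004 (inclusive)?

8

Friday-the-13ths by year:
2000: Oct
2001: Apr, Jul
2002: Sep, Dec
2003: Jun
2004: Feb, Aug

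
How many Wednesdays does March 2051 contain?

Mar 1, 2051 is a Wednesday.
The range spans 31 days (inclusive of both endpoints).
31 = 7 × 4 + 3, so there are 4 full weeks plus 3 extra days.
Each full week contributes one Wednesday: 4 so far.
The 3 extra days are Wed, Thu, Fri — 1 of them qualifies.
Total: 4 + 1 = 5.

5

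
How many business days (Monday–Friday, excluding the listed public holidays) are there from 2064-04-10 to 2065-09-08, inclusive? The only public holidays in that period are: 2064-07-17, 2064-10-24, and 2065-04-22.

2064-04-10 is a Thursday.
From 2064-04-10 to 2065-09-08 is 517 days inclusive.
517 = 7 × 73 + 6, so there are 73 full weeks plus 6 extra days.
Each full week contributes 5 weekdays (Mon–Fri): 73 × 5 = 365.
The 6 extra days are Thu, Fri, Sat, Sun, Mon, Tue — 4 of them qualify.
Total: 365 + 4 = 369.
Holidays: 2064-07-17 (Thu); 2064-10-24 (Fri); 2065-04-22 (Wed).
All 3 holidays fall on weekdays, so subtract 3.
Business days: 369 − 3 = 366.

366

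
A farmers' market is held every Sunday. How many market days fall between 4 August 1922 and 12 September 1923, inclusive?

58

4 August 1922 is a Friday.
The range spans 405 days (inclusive of both endpoints).
405 = 7 × 57 + 6, so there are 57 full weeks plus 6 extra days.
Each full week contributes one Sunday: 57 so far.
The 6 extra days are Fri, Sat, Sun, Mon, Tue, Wed — 1 of them qualifies.
Total: 57 + 1 = 58.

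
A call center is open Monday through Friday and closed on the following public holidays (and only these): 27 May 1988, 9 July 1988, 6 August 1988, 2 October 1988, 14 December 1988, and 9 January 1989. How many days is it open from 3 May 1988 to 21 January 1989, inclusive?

186

3 May 1988 is a Tuesday.
From 3 May 1988 to 21 January 1989 is 264 days inclusive.
264 = 7 × 37 + 5, so there are 37 full weeks plus 5 extra days.
Each full week contributes 5 weekdays (Mon–Fri): 37 × 5 = 185.
The 5 extra days are Tuesday, Wednesday, Thursday, Friday, Saturday — 4 of them qualify.
Total: 185 + 4 = 189.
Holidays: 27 May 1988 (Fri); 9 July 1988 (Sat); 6 August 1988 (Sat); 2 October 1988 (Sun); 14 December 1988 (Wed); 9 January 1989 (Mon).
3 of the 6 holidays fall on weekdays; the rest are weekends and were already excluded.
Business days: 189 − 3 = 186.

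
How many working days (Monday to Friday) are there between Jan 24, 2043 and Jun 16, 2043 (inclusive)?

Jan 24, 2043 is a Saturday.
The range spans 144 days (inclusive of both endpoints).
144 = 7 × 20 + 4, so there are 20 full weeks plus 4 extra days.
Each full week contributes 5 weekdays (Mon–Fri): 20 × 5 = 100.
The 4 extra days are Saturday, Sunday, Monday, Tuesday — 2 of them qualify.
Total: 100 + 2 = 102.

102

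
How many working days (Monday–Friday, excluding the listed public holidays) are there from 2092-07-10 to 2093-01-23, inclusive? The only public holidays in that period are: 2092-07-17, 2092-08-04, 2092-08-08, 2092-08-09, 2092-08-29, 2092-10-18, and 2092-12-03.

137

2092-07-10 is a Thursday.
That's 198 days from start to end, counting both.
198 = 7 × 28 + 2, so there are 28 full weeks plus 2 extra days.
Each full week contributes 5 weekdays (Mon–Fri): 28 × 5 = 140.
The 2 extra days are Thu, Fri — 2 of them qualify.
Total: 140 + 2 = 142.
Holidays: 2092-07-17 (Thu); 2092-08-04 (Mon); 2092-08-08 (Fri); 2092-08-09 (Sat); 2092-08-29 (Fri); 2092-10-18 (Sat); 2092-12-03 (Wed).
5 of the 7 holidays fall on weekdays; the rest are weekends and were already excluded.
Business days: 142 − 5 = 137.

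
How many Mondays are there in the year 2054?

January 1, 2054 is a Thursday.
From January 1, 2054 to December 31, 2054 is 365 days inclusive.
365 = 7 × 52 + 1, so there are 52 full weeks plus 1 extra day.
Each full week contributes one Monday: 52 so far.
The 1 extra day is Thu — none qualify.
Total: 52 + 0 = 52.

52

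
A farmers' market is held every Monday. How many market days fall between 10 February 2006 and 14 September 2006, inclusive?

10 February 2006 is a Friday.
From 10 February 2006 to 14 September 2006 is 217 days inclusive.
217 = 7 × 31, so the span is exactly 31 full weeks.
Each full week contributes one Monday: 31 so far.

31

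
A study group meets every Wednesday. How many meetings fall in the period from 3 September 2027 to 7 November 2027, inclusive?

9 Wednesdays

3 September 2027 is a Friday.
The range spans 66 days (inclusive of both endpoints).
66 = 7 × 9 + 3, so there are 9 full weeks plus 3 extra days.
Each full week contributes one Wednesday: 9 so far.
The 3 extra days are Fri, Sat, Sun — none qualify.
Total: 9 + 0 = 9.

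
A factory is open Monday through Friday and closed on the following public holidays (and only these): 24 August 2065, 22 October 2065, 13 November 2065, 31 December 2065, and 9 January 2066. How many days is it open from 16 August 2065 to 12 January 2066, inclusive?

16 August 2065 is a Sunday.
From 16 August 2065 to 12 January 2066 is 150 days inclusive.
150 = 7 × 21 + 3, so there are 21 full weeks plus 3 extra days.
Each full week contributes 5 weekdays (Mon–Fri): 21 × 5 = 105.
The 3 extra days are Sunday, Monday, Tuesday — 2 of them qualify.
Total: 105 + 2 = 107.
Holidays: 24 August 2065 (Mon); 22 October 2065 (Thu); 13 November 2065 (Fri); 31 December 2065 (Thu); 9 January 2066 (Sat).
4 of the 5 holidays fall on weekdays; the rest are weekends and were already excluded.
Business days: 107 − 4 = 103.

103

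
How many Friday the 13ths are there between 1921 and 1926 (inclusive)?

Friday-the-13ths by year:
1921: May
1922: Jan, Oct
1923: Apr, Jul
1924: Jun
1925: Feb, Mar, Nov
1926: Aug

10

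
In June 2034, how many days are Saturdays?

Jun 1, 2034 is a Thursday.
That's 30 days from start to end, counting both.
30 = 7 × 4 + 2, so there are 4 full weeks plus 2 extra days.
Each full week contributes one Saturday: 4 so far.
The 2 extra days are Thursday, Friday — none qualify.
Total: 4 + 0 = 4.

4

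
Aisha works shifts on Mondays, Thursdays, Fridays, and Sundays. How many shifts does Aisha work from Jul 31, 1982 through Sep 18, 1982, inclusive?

28

Jul 31, 1982 is a Saturday.
The range spans 50 days (inclusive of both endpoints).
50 = 7 × 7 + 1, so there are 7 full weeks plus 1 extra day.
Each full week contributes 4 days from the set (Mon, Thu, Fri, Sun): 7 × 4 = 28.
The 1 extra day is Saturday — none qualify.
Total: 28 + 0 = 28.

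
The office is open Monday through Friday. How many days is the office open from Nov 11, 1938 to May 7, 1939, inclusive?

126

Nov 11, 1938 is a Friday.
From Nov 11, 1938 to May 7, 1939 is 178 days inclusive.
178 = 7 × 25 + 3, so there are 25 full weeks plus 3 extra days.
Each full week contributes 5 weekdays (Mon–Fri): 25 × 5 = 125.
The 3 extra days are Friday, Saturday, Sunday — 1 of them qualifies.
Total: 125 + 1 = 126.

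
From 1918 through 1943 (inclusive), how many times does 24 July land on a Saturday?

Day of week of July 24 in each year:
1918: Wed, 1919: Thu, 1920: Sat ✓, 1921: Sun, 1922: Mon, 1923: Tue, 1924: Thu, 1925: Fri, 1926: Sat ✓, 1927: Sun, 1928: Tue, 1929: Wed, 1930: Thu, 1931: Fri, 1932: Sun, 1933: Mon, 1934: Tue, 1935: Wed, 1936: Fri, 1937: Sat ✓, 1938: Sun, 1939: Mon, 1940: Wed, 1941: Thu, 1942: Fri, 1943: Sat ✓
Saturdays: 1920, 1926, 1937, 1943.

4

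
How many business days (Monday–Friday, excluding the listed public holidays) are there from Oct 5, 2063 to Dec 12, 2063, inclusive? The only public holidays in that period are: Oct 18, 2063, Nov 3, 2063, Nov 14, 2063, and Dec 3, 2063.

46

Oct 5, 2063 is a Friday.
From Oct 5, 2063 to Dec 12, 2063 is 69 days inclusive.
69 = 7 × 9 + 6, so there are 9 full weeks plus 6 extra days.
Each full week contributes 5 weekdays (Mon–Fri): 9 × 5 = 45.
The 6 extra days are Fri, Sat, Sun, Mon, Tue, Wed — 4 of them qualify.
Total: 45 + 4 = 49.
Holidays: Oct 18, 2063 (Thu); Nov 3, 2063 (Sat); Nov 14, 2063 (Wed); Dec 3, 2063 (Mon).
3 of the 4 holidays fall on weekdays; the rest are weekends and were already excluded.
Business days: 49 − 3 = 46.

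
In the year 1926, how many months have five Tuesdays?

4

A month has five Tuesdays exactly when Tuesday falls within its first (length − 28) days.
Jan: 31 days, starts Fri → 5 of Fri, Sat, Sun
Feb: 28 days, starts Mon → 5 of (none)
Mar: 31 days, starts Mon → 5 of Mon, Tue, Wed ✓
Apr: 30 days, starts Thu → 5 of Thu, Fri
May: 31 days, starts Sat → 5 of Sat, Sun, Mon
Jun: 30 days, starts Tue → 5 of Tue, Wed ✓
Jul: 31 days, starts Thu → 5 of Thu, Fri, Sat
Aug: 31 days, starts Sun → 5 of Sun, Mon, Tue ✓
Sep: 30 days, starts Wed → 5 of Wed, Thu
Oct: 31 days, starts Fri → 5 of Fri, Sat, Sun
Nov: 30 days, starts Mon → 5 of Mon, Tue ✓
Dec: 31 days, starts Wed → 5 of Wed, Thu, Fri
Months with five Tuesdays: Mar, Jun, Aug, Nov.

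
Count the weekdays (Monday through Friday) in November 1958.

1958-11-01 is a Saturday.
The range spans 30 days (inclusive of both endpoints).
30 = 7 × 4 + 2, so there are 4 full weeks plus 2 extra days.
Each full week contributes 5 weekdays (Mon–Fri): 4 × 5 = 20.
The 2 extra days are Saturday, Sunday — none qualify.
Total: 20 + 0 = 20.

20 weekdays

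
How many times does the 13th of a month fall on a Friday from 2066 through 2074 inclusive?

16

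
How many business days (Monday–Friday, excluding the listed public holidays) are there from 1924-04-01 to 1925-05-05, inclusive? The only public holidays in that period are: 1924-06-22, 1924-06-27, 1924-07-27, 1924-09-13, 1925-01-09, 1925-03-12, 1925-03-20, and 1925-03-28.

1924-04-01 is a Tuesday.
The range spans 400 days (inclusive of both endpoints).
400 = 7 × 57 + 1, so there are 57 full weeks plus 1 extra day.
Each full week contributes 5 weekdays (Mon–Fri): 57 × 5 = 285.
The 1 extra day is Tuesday — 1 of them qualifies.
Total: 285 + 1 = 286.
Holidays: 1924-06-22 (Sun); 1924-06-27 (Fri); 1924-07-27 (Sun); 1924-09-13 (Sat); 1925-01-09 (Fri); 1925-03-12 (Thu); 1925-03-20 (Fri); 1925-03-28 (Sat).
4 of the 8 holidays fall on weekdays; the rest are weekends and were already excluded.
Business days: 286 − 4 = 282.

282 business days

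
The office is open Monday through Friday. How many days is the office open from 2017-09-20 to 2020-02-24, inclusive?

2017-09-20 is a Wednesday.
The range spans 888 days (inclusive of both endpoints).
888 = 7 × 126 + 6, so there are 126 full weeks plus 6 extra days.
Each full week contributes 5 weekdays (Mon–Fri): 126 × 5 = 630.
The 6 extra days are Wednesday, Thursday, Friday, Saturday, Sunday, Monday — 4 of them qualify.
Total: 630 + 4 = 634.

634 weekdays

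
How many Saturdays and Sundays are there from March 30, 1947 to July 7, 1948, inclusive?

March 30, 1947 is a Sunday.
The range spans 466 days (inclusive of both endpoints).
466 = 7 × 66 + 4, so there are 66 full weeks plus 4 extra days.
Each full week contributes 2 weekend days (Sat, Sun): 66 × 2 = 132.
The 4 extra days are Sun, Mon, Tue, Wed — 1 of them qualifies.
Total: 132 + 1 = 133.

133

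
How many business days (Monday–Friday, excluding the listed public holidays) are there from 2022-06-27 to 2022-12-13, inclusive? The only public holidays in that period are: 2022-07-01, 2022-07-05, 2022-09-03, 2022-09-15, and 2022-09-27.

118

2022-06-27 is a Monday.
The range spans 170 days (inclusive of both endpoints).
170 = 7 × 24 + 2, so there are 24 full weeks plus 2 extra days.
Each full week contributes 5 weekdays (Mon–Fri): 24 × 5 = 120.
The 2 extra days are Monday, Tuesday — 2 of them qualify.
Total: 120 + 2 = 122.
Holidays: 2022-07-01 (Fri); 2022-07-05 (Tue); 2022-09-03 (Sat); 2022-09-15 (Thu); 2022-09-27 (Tue).
4 of the 5 holidays fall on weekdays; the rest are weekends and were already excluded.
Business days: 122 − 4 = 118.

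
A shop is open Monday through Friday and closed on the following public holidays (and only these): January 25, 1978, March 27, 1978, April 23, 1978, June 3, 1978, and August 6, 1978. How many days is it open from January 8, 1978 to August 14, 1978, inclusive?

January 8, 1978 is a Sunday.
That's 219 days from start to end, counting both.
219 = 7 × 31 + 2, so there are 31 full weeks plus 2 extra days.
Each full week contributes 5 weekdays (Mon–Fri): 31 × 5 = 155.
The 2 extra days are Sunday, Monday — 1 of them qualifies.
Total: 155 + 1 = 156.
Holidays: January 25, 1978 (Wed); March 27, 1978 (Mon); April 23, 1978 (Sun); June 3, 1978 (Sat); August 6, 1978 (Sun).
2 of the 5 holidays fall on weekdays; the rest are weekends and were already excluded.
Business days: 156 − 2 = 154.

154 working days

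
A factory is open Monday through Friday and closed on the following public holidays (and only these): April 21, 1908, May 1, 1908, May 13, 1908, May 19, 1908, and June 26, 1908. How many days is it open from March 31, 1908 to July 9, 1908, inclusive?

March 31, 1908 is a Tuesday.
That's 101 days from start to end, counting both.
101 = 7 × 14 + 3, so there are 14 full weeks plus 3 extra days.
Each full week contributes 5 weekdays (Mon–Fri): 14 × 5 = 70.
The 3 extra days are Tue, Wed, Thu — 3 of them qualify.
Total: 70 + 3 = 73.
Holidays: April 21, 1908 (Tue); May 1, 1908 (Fri); May 13, 1908 (Wed); May 19, 1908 (Tue); June 26, 1908 (Fri).
All 5 holidays fall on weekdays, so subtract 5.
Business days: 73 − 5 = 68.

68 business days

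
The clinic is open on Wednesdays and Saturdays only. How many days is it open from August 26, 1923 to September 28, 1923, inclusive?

9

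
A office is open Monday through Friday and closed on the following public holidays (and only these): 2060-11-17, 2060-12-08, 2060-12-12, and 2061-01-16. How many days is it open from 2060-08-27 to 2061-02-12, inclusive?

119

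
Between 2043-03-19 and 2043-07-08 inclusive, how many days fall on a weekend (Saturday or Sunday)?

32

2043-03-19 is a Thursday.
That's 112 days from start to end, counting both.
112 = 7 × 16, so the span is exactly 16 full weeks.
Each full week contributes 2 weekend days (Sat, Sun): 16 × 2 = 32.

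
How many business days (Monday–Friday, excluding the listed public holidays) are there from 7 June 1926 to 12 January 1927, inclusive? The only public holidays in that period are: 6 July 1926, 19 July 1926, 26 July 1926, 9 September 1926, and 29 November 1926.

153

7 June 1926 is a Monday.
The range spans 220 days (inclusive of both endpoints).
220 = 7 × 31 + 3, so there are 31 full weeks plus 3 extra days.
Each full week contributes 5 weekdays (Mon–Fri): 31 × 5 = 155.
The 3 extra days are Monday, Tuesday, Wednesday — 3 of them qualify.
Total: 155 + 3 = 158.
Holidays: 6 July 1926 (Tue); 19 July 1926 (Mon); 26 July 1926 (Mon); 9 September 1926 (Thu); 29 November 1926 (Mon).
All 5 holidays fall on weekdays, so subtract 5.
Business days: 158 − 5 = 153.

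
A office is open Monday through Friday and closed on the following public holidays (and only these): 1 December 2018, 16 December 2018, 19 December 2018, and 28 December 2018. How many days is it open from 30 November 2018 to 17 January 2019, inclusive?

33 working days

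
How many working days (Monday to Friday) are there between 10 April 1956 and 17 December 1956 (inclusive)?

10 April 1956 is a Tuesday.
That's 252 days from start to end, counting both.
252 = 7 × 36, so the span is exactly 36 full weeks.
Each full week contributes 5 weekdays (Mon–Fri): 36 × 5 = 180.
Total: 180.

180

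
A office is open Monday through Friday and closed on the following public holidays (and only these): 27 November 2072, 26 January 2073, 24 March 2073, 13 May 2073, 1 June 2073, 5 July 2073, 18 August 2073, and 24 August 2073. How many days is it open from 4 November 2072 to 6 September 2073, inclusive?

213

4 November 2072 is a Friday.
From 4 November 2072 to 6 September 2073 is 307 days inclusive.
307 = 7 × 43 + 6, so there are 43 full weeks plus 6 extra days.
Each full week contributes 5 weekdays (Mon–Fri): 43 × 5 = 215.
The 6 extra days are Friday, Saturday, Sunday, Monday, Tuesday, Wednesday — 4 of them qualify.
Total: 215 + 4 = 219.
Holidays: 27 November 2072 (Sun); 26 January 2073 (Thu); 24 March 2073 (Fri); 13 May 2073 (Sat); 1 June 2073 (Thu); 5 July 2073 (Wed); 18 August 2073 (Fri); 24 August 2073 (Thu).
6 of the 8 holidays fall on weekdays; the rest are weekends and were already excluded.
Business days: 219 − 6 = 213.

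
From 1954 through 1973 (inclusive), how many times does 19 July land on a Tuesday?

3

Day of week of July 19 in each year:
1954: Mon, 1955: Tue ✓, 1956: Thu, 1957: Fri, 1958: Sat, 1959: Sun, 1960: Tue ✓, 1961: Wed, 1962: Thu, 1963: Fri, 1964: Sun, 1965: Mon, 1966: Tue ✓, 1967: Wed, 1968: Fri, 1969: Sat, 1970: Sun, 1971: Mon, 1972: Wed, 1973: Thu
Tuesdays: 1955, 1960, 1966.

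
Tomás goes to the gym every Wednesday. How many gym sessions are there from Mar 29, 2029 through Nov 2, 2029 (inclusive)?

Mar 29, 2029 is a Thursday.
The range spans 219 days (inclusive of both endpoints).
219 = 7 × 31 + 2, so there are 31 full weeks plus 2 extra days.
Each full week contributes one Wednesday: 31 so far.
The 2 extra days are Thu, Fri — none qualify.
Total: 31 + 0 = 31.

31 Wednesdays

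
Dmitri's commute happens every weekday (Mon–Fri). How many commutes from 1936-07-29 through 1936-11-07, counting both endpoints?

1936-07-29 is a Wednesday.
The range spans 102 days (inclusive of both endpoints).
102 = 7 × 14 + 4, so there are 14 full weeks plus 4 extra days.
Each full week contributes 5 weekdays (Mon–Fri): 14 × 5 = 70.
The 4 extra days are Wed, Thu, Fri, Sat — 3 of them qualify.
Total: 70 + 3 = 73.

73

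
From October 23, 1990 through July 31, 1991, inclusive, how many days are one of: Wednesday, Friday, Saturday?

121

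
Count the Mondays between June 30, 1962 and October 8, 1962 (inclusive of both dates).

June 30, 1962 is a Saturday.
The range spans 101 days (inclusive of both endpoints).
101 = 7 × 14 + 3, so there are 14 full weeks plus 3 extra days.
Each full week contributes one Monday: 14 so far.
The 3 extra days are Sat, Sun, Mon — 1 of them qualifies.
Total: 14 + 1 = 15.

15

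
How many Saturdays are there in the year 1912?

52

Jan 1, 1912 is a Monday.
From Jan 1, 1912 to Dec 31, 1912 is 366 days inclusive.
366 = 7 × 52 + 2, so there are 52 full weeks plus 2 extra days.
Each full week contributes one Saturday: 52 so far.
The 2 extra days are Monday, Tuesday — none qualify.
Total: 52 + 0 = 52.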